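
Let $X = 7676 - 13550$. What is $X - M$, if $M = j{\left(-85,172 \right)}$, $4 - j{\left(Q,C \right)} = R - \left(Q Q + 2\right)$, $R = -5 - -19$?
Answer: $-13091$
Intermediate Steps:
$R = 14$ ($R = -5 + 19 = 14$)
$j{\left(Q,C \right)} = -8 + Q^{2}$ ($j{\left(Q,C \right)} = 4 - \left(14 - \left(Q Q + 2\right)\right) = 4 - \left(14 - \left(Q^{2} + 2\right)\right) = 4 - \left(14 - \left(2 + Q^{2}\right)\right) = 4 - \left(12 - Q^{2}\right) = 4 + \left(-12 + Q^{2}\right) = -8 + Q^{2}$)
$M = 7217$ ($M = -8 + \left(-85\right)^{2} = -8 + 7225 = 7217$)
$X = -5874$ ($X = 7676 - 13550 = -5874$)
$X - M = -5874 - 7217 = -13091$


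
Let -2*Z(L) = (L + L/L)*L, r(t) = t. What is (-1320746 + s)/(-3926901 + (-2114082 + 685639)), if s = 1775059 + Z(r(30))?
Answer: -56731/669418 ≈ -0.084747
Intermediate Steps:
Z(L) = -L*(1 + L)/2 (Z(L) = -(L + L/L)*L/2 = -(L + 1)*L/2 = -(1 + L)*L/2 = -L*(1 + L)/2)
s = 1774594 (s = 1775059 - ½*30*(1 + 30) = 1775059 - ½*30*31 = 1775059 - 465 = 1774594)
(-1320746 + s)/(-3926901 + (-2114082 + 685639)) = (-1320746 + 1774594)/(-3926901 + (-2114082 + 685639)) = 453848/(-3926901 - 1428443) = 453848/(-5355344) = 453848*(-1/5355344) = -56731/669418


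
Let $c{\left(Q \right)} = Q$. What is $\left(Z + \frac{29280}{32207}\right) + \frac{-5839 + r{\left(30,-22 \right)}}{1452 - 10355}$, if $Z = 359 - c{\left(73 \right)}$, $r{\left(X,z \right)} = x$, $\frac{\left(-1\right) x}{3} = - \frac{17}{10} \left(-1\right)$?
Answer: $\frac{824562321747}{2867389210} \approx 287.57$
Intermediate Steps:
$x = - \frac{51}{10}$ ($x = - 3 - \frac{17}{10} \left(-1\right) = - 3 \left(-17\right) \frac{1}{10} \left(-1\right) = - 3 \left(\left(- \frac{17}{10}\right) \left(-1\right)\right) = \left(-3\right) \frac{17}{10} = - \frac{51}{10} \approx -5.1$)
$r{\left(X,z \right)} = - \frac{51}{10}$
$Z = 286$ ($Z = 359 - 73 = 286$)
$\left(Z + \frac{29280}{32207}\right) + \frac{-5839 + r{\left(30,-22 \right)}}{1452 - 10355} = \left(286 + \frac{29280}{32207}\right) + \frac{-5839 - \frac{51}{10}}{1452 - 10355} = \left(286 + 29280 \cdot \frac{1}{32207}\right) - \frac{58441}{10 \left(-8903\right)} = \left(286 + \frac{29280}{32207}\right) - - \frac{58441}{89030} = \frac{9240482}{32207} + \frac{58441}{89030} = \frac{824562321747}{2867389210}$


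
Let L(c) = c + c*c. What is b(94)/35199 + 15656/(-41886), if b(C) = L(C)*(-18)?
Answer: -404657288/81908073 ≈ -4.9404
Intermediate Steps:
L(c) = c + c**2
b(C) = -18*C*(1 + C) (b(C) = (C*(1 + C))*(-18) = -18*C*(1 + C))
b(94)/35199 + 15656/(-41886) = -18*94*(1 + 94)/35199 + 15656/(-41886) = -18*94*95*(1/35199) + 15656*(-1/41886) = -160740*1/35199 - 7828/20943 = -17860/3911 - 7828/20943 = -404657288/81908073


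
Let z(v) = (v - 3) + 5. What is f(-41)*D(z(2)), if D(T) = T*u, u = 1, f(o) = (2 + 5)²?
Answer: 196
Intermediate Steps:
f(o) = 49 (f(o) = 7² = 49)
z(v) = 2 + v (z(v) = (-3 + v) + 5 = 2 + v)
D(T) = T (D(T) = T*1 = T)
f(-41)*D(z(2)) = 49*(2 + 2) = 49*4 = 196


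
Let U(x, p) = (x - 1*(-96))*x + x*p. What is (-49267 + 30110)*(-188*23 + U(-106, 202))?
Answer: 472718132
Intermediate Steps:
U(x, p) = p*x + x*(96 + x) (U(x, p) = (x + 96)*x + p*x = (96 + x)*x + p*x = x*(96 + x) + p*x = p*x + x*(96 + x))
(-49267 + 30110)*(-188*23 + U(-106, 202)) = (-49267 + 30110)*(-188*23 - 106*(96 + 202 - 106)) = -19157*(-4324 - 106*192) = -19157*(-4324 - 20352) = -19157*(-24676) = 472718132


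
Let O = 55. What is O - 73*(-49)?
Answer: 3632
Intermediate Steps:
O - 73*(-49) = 55 - 73*(-49) = 55 + 3577 = 3632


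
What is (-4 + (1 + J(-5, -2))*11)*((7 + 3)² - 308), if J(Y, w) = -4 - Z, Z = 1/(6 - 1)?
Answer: 40768/5 ≈ 8153.6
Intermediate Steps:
Z = ⅕ (Z = 1/5 = ⅕ ≈ 0.20000)
J(Y, w) = -21/5 (J(Y, w) = -4 - 1*⅕ = -4 - ⅕ = -21/5)
(-4 + (1 + J(-5, -2))*11)*((7 + 3)² - 308) = (-4 + (1 - 21/5)*11)*((7 + 3)² - 308) = (-4 - 16/5*11)*(10² - 308) = (-4 - 176/5)*(100 - 308) = -196/5*(-208) = 40768/5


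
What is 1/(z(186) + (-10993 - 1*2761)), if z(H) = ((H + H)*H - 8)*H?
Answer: 1/12854470 ≈ 7.7794e-8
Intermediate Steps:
z(H) = H*(-8 + 2*H²) (z(H) = ((2*H)*H - 8)*H = (2*H² - 8)*H = (-8 + 2*H²)*H = H*(-8 + 2*H²))
1/(z(186) + (-10993 - 1*2761)) = 1/(2*186*(-4 + 186²) + (-10993 - 1*2761)) = 1/(2*186*(-4 + 34596) + (-10993 - 2761)) = 1/(2*186*34592 - 13754) = 1/(12868224 - 13754) = 1/12854470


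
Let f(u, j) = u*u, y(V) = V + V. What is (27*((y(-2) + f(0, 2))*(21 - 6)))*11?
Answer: -17820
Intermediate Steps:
y(V) = 2*V
f(u, j) = u²
(27*((y(-2) + f(0, 2))*(21 - 6)))*11 = (27*((2*(-2) + 0²)*(21 - 6)))*11 = (27*((-4 + 0)*15))*11 = (27*(-4*15))*11 = (27*(-60))*11 = -1620*11 = -17820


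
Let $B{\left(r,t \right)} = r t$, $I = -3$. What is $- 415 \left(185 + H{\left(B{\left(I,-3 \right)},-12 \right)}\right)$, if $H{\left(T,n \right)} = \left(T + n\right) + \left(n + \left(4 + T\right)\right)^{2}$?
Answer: $-75945$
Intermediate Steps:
$H{\left(T,n \right)} = T + n + \left(4 + T + n\right)^{2}$ ($H{\left(T,n \right)} = \left(T + n\right) + \left(4 + T + n\right)^{2} = T + n + \left(4 + T + n\right)^{2}$)
$- 415 \left(185 + H{\left(B{\left(I,-3 \right)},-12 \right)}\right) = - 415 \left(185 - \left(3 - \left(4 - -9 - 12\right)^{2}\right)\right) = - 415 \left(185 + \left(9 - 12 + \left(4 + 9 - 12\right)^{2}\right)\right) = - 415 \left(185 + \left(9 - 12 + 1^{2}\right)\right) = - 415 \left(185 + \left(9 - 12 + 1\right)\right) = - 415 \left(185 - 2\right) = \left(-415\right) 183 = -75945$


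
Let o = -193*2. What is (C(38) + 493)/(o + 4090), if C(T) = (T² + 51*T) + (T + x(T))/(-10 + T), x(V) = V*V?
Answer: 54991/51856 ≈ 1.0605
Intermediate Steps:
o = -386
x(V) = V²
C(T) = T² + 51*T + (T + T²)/(-10 + T) (C(T) = (T² + 51*T) + (T + T²)/(-10 + T) = T² + 51*T + (T + T²)/(-10 + T))
(C(38) + 493)/(o + 4090) = (38*(-509 + 38² + 42*38)/(-10 + 38) + 493)/(-386 + 4090) = (38*(-509 + 1444 + 1596)/28 + 493)/3704 = (38*(1/28)*2531 + 493)*(1/3704) = (48089/14 + 493)*(1/3704) = (54991/14)*(1/3704) = 54991/51856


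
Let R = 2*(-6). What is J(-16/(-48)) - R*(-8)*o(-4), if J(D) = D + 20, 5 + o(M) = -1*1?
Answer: 1789/3 ≈ 596.33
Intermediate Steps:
R = -12
o(M) = -6 (o(M) = -5 - 1*1 = -5 - 1 = -6)
J(D) = 20 + D
J(-16/(-48)) - R*(-8)*o(-4) = (20 - 16/(-48)) - (-12*(-8))*(-6) = (20 - 16*(-1/48)) - 96*(-6) = (20 + ⅓) - 1*(-576) = 61/3 + 576 = 1789/3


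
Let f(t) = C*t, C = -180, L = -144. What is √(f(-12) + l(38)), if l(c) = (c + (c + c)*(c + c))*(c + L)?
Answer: 6*I*√17059 ≈ 783.66*I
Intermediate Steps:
l(c) = (-144 + c)*(c + 4*c²) (l(c) = (c + (c + c)*(c + c))*(c - 144) = (c + (2*c)*(2*c))*(-144 + c) = (c + 4*c²)*(-144 + c) = (-144 + c)*(c + 4*c²))
f(t) = -180*t
√(f(-12) + l(38)) = √(-180*(-12) + 38*(-144 - 575*38 + 4*38²)) = √(2160 + 38*(-144 - 21850 + 4*1444)) = √(2160 + 38*(-144 - 21850 + 5776)) = √(2160 + 38*(-16218)) = √(2160 - 616284) = √(-614124) = 6*I*√17059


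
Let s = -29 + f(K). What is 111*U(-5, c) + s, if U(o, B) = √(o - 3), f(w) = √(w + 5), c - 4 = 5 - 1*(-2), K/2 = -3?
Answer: -29 + I + 222*I*√2 ≈ -29.0 + 314.96*I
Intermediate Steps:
K = -6 (K = 2*(-3) = -6)
c = 11 (c = 4 + (5 - 1*(-2)) = 4 + (5 + 2) = 4 + 7 = 11)
f(w) = √(5 + w)
U(o, B) = √(-3 + o)
s = -29 + I (s = -29 + √(5 - 6) = -29 + √(-1) = -29 + I ≈ -29.0 + 1.0*I)
111*U(-5, c) + s = 111*√(-3 - 5) + (-29 + I) = 111*√(-8) + (-29 + I) = 111*(2*I*√2) + (-29 + I) = 222*I*√2 + (-29 + I) = -29 + I + 222*I*√2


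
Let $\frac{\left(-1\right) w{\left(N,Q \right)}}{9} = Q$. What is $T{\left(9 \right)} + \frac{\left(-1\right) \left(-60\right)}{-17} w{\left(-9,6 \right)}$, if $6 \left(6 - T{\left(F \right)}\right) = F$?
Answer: $\frac{6633}{34} \approx 195.09$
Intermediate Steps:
$T{\left(F \right)} = 6 - \frac{F}{6}$
$w{\left(N,Q \right)} = - 9 Q$
$T{\left(9 \right)} + \frac{\left(-1\right) \left(-60\right)}{-17} w{\left(-9,6 \right)} = \left(6 - \frac{3}{2}\right) + \frac{\left(-1\right) \left(-60\right)}{-17} \left(\left(-9\right) 6\right) = \left(6 - \frac{3}{2}\right) + 60 \left(- \frac{1}{17}\right) \left(-54\right) = \frac{9}{2} - - \frac{3240}{17} = \frac{9}{2} + \frac{3240}{17} = \frac{6633}{34}$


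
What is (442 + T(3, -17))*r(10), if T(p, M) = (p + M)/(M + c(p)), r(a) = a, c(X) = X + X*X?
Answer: 4448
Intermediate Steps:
c(X) = X + X²
T(p, M) = (M + p)/(M + p*(1 + p)) (T(p, M) = (p + M)/(M + p*(1 + p)) = (M + p)/(M + p*(1 + p)))
(442 + T(3, -17))*r(10) = (442 + (-17 + 3)/(-17 + 3*(1 + 3)))*10 = (442 - 14/(-17 + 3*4))*10 = (442 - 14/(-17 + 12))*10 = (442 - 14/(-5))*10 = (442 - ⅕*(-14))*10 = (442 + 14/5)*10 = (2224/5)*10 = 4448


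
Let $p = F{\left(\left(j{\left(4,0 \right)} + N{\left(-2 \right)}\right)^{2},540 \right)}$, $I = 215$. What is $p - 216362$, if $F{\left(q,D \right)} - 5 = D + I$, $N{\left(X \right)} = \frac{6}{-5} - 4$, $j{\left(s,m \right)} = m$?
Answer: $-215602$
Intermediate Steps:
$N{\left(X \right)} = - \frac{26}{5}$ ($N{\left(X \right)} = 6 \left(- \frac{1}{5}\right) - 4 = - \frac{6}{5} - 4 = - \frac{26}{5}$)
$F{\left(q,D \right)} = 220 + D$ ($F{\left(q,D \right)} = 5 + \left(D + 215\right) = 5 + \left(215 + D\right) = 220 + D$)
$p = 760$ ($p = 220 + 540 = 760$)
$p - 216362 = 760 - 216362 = -215602$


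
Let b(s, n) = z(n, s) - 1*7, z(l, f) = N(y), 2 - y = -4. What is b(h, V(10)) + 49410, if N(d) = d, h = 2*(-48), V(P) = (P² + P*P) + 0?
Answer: 49409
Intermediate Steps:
V(P) = 2*P² (V(P) = (P² + P²) + 0 = 2*P² + 0 = 2*P²)
h = -96
y = 6 (y = 2 - 1*(-4) = 2 + 4 = 6)
z(l, f) = 6
b(s, n) = -1 (b(s, n) = 6 - 1*7 = 6 - 7 = -1)
b(h, V(10)) + 49410 = -1 + 49410 = 49409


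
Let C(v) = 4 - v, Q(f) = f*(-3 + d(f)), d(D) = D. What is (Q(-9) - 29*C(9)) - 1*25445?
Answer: -25192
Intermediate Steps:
Q(f) = f*(-3 + f)
(Q(-9) - 29*C(9)) - 1*25445 = (-9*(-3 - 9) - 29*(4 - 1*9)) - 1*25445 = (-9*(-12) - 29*(4 - 9)) - 25445 = (108 - 29*(-5)) - 25445 = (108 + 145) - 25445 = 253 - 25445 = -25192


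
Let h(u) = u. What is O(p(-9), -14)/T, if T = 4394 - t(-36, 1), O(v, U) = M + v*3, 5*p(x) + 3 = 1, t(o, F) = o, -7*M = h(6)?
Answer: -36/77525 ≈ -0.00046437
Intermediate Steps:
M = -6/7 (M = -1/7*6 = -6/7 ≈ -0.85714)
p(x) = -2/5 (p(x) = -3/5 + (1/5)*1 = -3/5 + 1/5 = -2/5)
O(v, U) = -6/7 + 3*v (O(v, U) = -6/7 + v*3 = -6/7 + 3*v)
T = 4430 (T = 4394 - 1*(-36) = 4394 + 36 = 4430)
O(p(-9), -14)/T = (-6/7 + 3*(-2/5))/4430 = (-6/7 - 6/5)*(1/4430) = -72/35*1/4430 = -36/77525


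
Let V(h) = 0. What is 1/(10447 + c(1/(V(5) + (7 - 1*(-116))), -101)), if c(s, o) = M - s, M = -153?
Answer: 123/1266161 ≈ 9.7144e-5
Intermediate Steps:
c(s, o) = -153 - s
1/(10447 + c(1/(V(5) + (7 - 1*(-116))), -101)) = 1/(10447 + (-153 - 1/(0 + (7 - 1*(-116))))) = 1/(10447 + (-153 - 1/(0 + (7 + 116)))) = 1/(10447 + (-153 - 1/(0 + 123))) = 1/(10447 + (-153 - 1/123)) = 1/(10447 - 18820/123) = 1/(1266161/123) = 123/1266161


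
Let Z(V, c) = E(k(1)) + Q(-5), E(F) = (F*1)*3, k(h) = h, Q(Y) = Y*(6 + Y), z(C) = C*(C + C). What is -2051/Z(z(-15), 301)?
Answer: 2051/2 ≈ 1025.5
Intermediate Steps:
z(C) = 2*C² (z(C) = C*(2*C) = 2*C²)
E(F) = 3*F (E(F) = F*3 = 3*F)
Z(V, c) = -2 (Z(V, c) = 3*1 - 5*(6 - 5) = 3 - 5*1 = 3 - 5 = -2)
-2051/Z(z(-15), 301) = -2051/(-2) = -2051*(-½) = 2051/2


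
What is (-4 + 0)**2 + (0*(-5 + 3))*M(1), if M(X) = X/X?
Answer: 16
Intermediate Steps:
M(X) = 1
(-4 + 0)**2 + (0*(-5 + 3))*M(1) = (-4 + 0)**2 + (0*(-5 + 3))*1 = (-4)**2 + (0*(-2))*1 = 16 + 0*1 = 16 + 0 = 16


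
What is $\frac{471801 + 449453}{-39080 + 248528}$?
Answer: $\frac{460627}{104724} \approx 4.3985$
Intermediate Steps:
$\frac{471801 + 449453}{-39080 + 248528} = \frac{921254}{209448} = 921254 \cdot \frac{1}{209448} = \frac{460627}{104724}$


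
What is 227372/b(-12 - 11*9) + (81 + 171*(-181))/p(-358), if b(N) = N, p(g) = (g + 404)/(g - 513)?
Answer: 1487041679/2553 ≈ 5.8247e+5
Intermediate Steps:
p(g) = (404 + g)/(-513 + g)
227372/b(-12 - 11*9) + (81 + 171*(-181))/p(-358) = 227372/(-12 - 11*9) + (81 + 171*(-181))/(((404 - 358)/(-513 - 358))) = 227372/(-12 - 99) + (81 - 30951)/((46/(-871))) = 227372/(-111) - 30870/((-1/871*46)) = 227372*(-1/111) - 30870/(-46/871) = -227372/111 - 30870*(-871/46) = -227372/111 + 13443885/23 = 1487041679/2553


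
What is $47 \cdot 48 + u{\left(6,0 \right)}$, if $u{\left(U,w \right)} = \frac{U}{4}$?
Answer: $\frac{4515}{2} \approx 2257.5$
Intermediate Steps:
$u{\left(U,w \right)} = \frac{U}{4}$ ($u{\left(U,w \right)} = U \frac{1}{4} = \frac{U}{4}$)
$47 \cdot 48 + u{\left(6,0 \right)} = 47 \cdot 48 + \frac{1}{4} \cdot 6 = 2256 + \frac{3}{2} = \frac{4515}{2}$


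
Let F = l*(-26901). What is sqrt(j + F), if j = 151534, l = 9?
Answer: 5*I*sqrt(3623) ≈ 300.96*I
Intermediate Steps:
F = -242109 (F = 9*(-26901) = -242109)
sqrt(j + F) = sqrt(151534 - 242109) = sqrt(-90575) = 5*I*sqrt(3623)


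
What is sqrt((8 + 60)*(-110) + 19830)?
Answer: 5*sqrt(494) ≈ 111.13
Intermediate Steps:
sqrt((8 + 60)*(-110) + 19830) = sqrt(68*(-110) + 19830) = sqrt(-7480 + 19830) = sqrt(12350) = 5*sqrt(494)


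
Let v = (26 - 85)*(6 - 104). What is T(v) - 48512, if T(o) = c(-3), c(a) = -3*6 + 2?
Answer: -48528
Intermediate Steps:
c(a) = -16 (c(a) = -18 + 2 = -16)
v = 5782 (v = -59*(-98) = 5782)
T(o) = -16
T(v) - 48512 = -16 - 48512 = -48528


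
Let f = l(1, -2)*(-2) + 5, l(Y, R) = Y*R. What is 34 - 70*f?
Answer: -596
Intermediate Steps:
l(Y, R) = R*Y
f = 9 (f = -2*1*(-2) + 5 = -2*(-2) + 5 = 4 + 5 = 9)
34 - 70*f = 34 - 70*9 = 34 - 630 = -596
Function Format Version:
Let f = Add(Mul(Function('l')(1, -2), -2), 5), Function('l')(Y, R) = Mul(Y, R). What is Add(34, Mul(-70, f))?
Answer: -596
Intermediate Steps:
Function('l')(Y, R) = Mul(R, Y)
f = 9 (f = Add(Mul(Mul(-2, 1), -2), 5) = Add(Mul(-2, -2), 5) = Add(4, 5) = 9)
Add(34, Mul(-70, f)) = Add(34, Mul(-70, 9)) = Add(34, -630) = -596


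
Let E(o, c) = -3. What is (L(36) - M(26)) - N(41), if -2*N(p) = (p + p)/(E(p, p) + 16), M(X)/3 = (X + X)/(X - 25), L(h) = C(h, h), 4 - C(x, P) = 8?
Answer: -2039/13 ≈ -156.85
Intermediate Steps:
C(x, P) = -4 (C(x, P) = 4 - 1*8 = 4 - 8 = -4)
L(h) = -4
M(X) = 6*X/(-25 + X) (M(X) = 3*((X + X)/(X - 25)) = 3*((2*X)/(-25 + X)) = 3*(2*X/(-25 + X)) = 6*X/(-25 + X))
N(p) = -p/13 (N(p) = -(p + p)/(2*(-3 + 16)) = -2*p/(2*13) = -p/13)
(L(36) - M(26)) - N(41) = (-4 - 6*26/(-25 + 26)) - (-1)*41/13 = (-4 - 6*26/1) - 1*(-41/13) = (-4 - 6*26) + 41/13 = (-4 - 1*156) + 41/13 = (-4 - 156) + 41/13 = -160 + 41/13 = -2039/13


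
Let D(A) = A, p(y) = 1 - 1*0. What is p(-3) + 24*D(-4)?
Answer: -95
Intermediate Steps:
p(y) = 1 (p(y) = 1 + 0 = 1)
p(-3) + 24*D(-4) = 1 + 24*(-4) = 1 - 96 = -95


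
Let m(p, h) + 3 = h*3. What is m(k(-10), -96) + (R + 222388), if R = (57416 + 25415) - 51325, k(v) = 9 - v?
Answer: 253603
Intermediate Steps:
R = 31506 (R = 82831 - 51325 = 31506)
m(p, h) = -3 + 3*h (m(p, h) = -3 + h*3 = -3 + 3*h)
m(k(-10), -96) + (R + 222388) = (-3 + 3*(-96)) + (31506 + 222388) = (-3 - 288) + 253894 = -291 + 253894 = 253603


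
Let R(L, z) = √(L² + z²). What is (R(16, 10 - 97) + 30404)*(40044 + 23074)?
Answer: 1919039672 + 315590*√313 ≈ 1.9246e+9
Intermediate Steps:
(R(16, 10 - 97) + 30404)*(40044 + 23074) = (√(16² + (10 - 97)²) + 30404)*(40044 + 23074) = (√(256 + (-87)²) + 30404)*63118 = (√(256 + 7569) + 30404)*63118 = (√7825 + 30404)*63118 = (5*√313 + 30404)*63118 = (30404 + 5*√313)*63118 = 1919039672 + 315590*√313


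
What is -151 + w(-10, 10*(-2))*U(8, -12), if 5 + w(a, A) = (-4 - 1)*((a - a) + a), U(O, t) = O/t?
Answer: -181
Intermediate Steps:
w(a, A) = -5 - 5*a (w(a, A) = -5 + (-4 - 1)*((a - a) + a) = -5 - 5*(0 + a) = -5 - 5*a)
-151 + w(-10, 10*(-2))*U(8, -12) = -151 + (-5 - 5*(-10))*(8/(-12)) = -151 + (-5 + 50)*(8*(-1/12)) = -151 + 45*(-⅔) = -151 - 30 = -181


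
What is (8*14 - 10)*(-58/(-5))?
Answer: 5916/5 ≈ 1183.2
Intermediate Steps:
(8*14 - 10)*(-58/(-5)) = (112 - 10)*(-58*(-⅕)) = 102*(58/5) = 5916/5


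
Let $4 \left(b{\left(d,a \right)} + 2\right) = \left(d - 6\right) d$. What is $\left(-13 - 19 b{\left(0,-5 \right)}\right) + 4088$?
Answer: $4113$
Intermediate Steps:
$b{\left(d,a \right)} = -2 + \frac{d \left(-6 + d\right)}{4}$ ($b{\left(d,a \right)} = -2 + \frac{\left(d - 6\right) d}{4} = -2 + \frac{\left(-6 + d\right) d}{4} = -2 + \frac{d \left(-6 + d\right)}{4}$)
$\left(-13 - 19 b{\left(0,-5 \right)}\right) + 4088 = \left(-13 - 19 \left(-2 - 0 + \frac{0^{2}}{4}\right)\right) + 4088 = \left(-13 - 19 \left(-2 + 0 + \frac{1}{4} \cdot 0\right)\right) + 4088 = \left(-13 - 19 \left(-2 + 0 + 0\right)\right) + 4088 = \left(-13 - -38\right) + 4088 = \left(-13 + 38\right) + 4088 = 25 + 4088 = 4113$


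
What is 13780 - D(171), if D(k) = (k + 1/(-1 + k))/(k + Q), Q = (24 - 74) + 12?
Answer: 44505247/3230 ≈ 13779.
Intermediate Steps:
Q = -38 (Q = -50 + 12 = -38)
D(k) = (k + 1/(-1 + k))/(-38 + k) (D(k) = (k + 1/(-1 + k))/(k - 38) = (k + 1/(-1 + k))/(-38 + k))
13780 - D(171) = 13780 - (1 + 171² - 1*171)/(38 + 171² - 39*171) = 13780 - (1 + 29241 - 171)/(38 + 29241 - 6669) = 13780 - 29071/22610 = 13780 - 1*4153/3230 = 13780 - 4153/3230 = 44505247/3230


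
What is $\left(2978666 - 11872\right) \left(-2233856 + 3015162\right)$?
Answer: $2317973952964$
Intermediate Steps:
$\left(2978666 - 11872\right) \left(-2233856 + 3015162\right) = 2966794 \cdot 781306 = 2317973952964$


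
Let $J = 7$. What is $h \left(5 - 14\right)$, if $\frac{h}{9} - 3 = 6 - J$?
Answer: $-162$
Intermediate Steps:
$h = 18$ ($h = 27 + 9 \left(6 - 7\right) = 27 + 9 \left(-1\right) = 27 - 9 = 18$)
$h \left(5 - 14\right) = 18 \left(5 - 14\right) = 18 \left(-9\right) = -162$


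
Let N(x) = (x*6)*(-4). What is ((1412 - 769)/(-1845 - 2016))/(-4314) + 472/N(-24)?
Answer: 54598399/66625416 ≈ 0.81948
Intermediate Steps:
N(x) = -24*x (N(x) = (6*x)*(-4) = -24*x)
((1412 - 769)/(-1845 - 2016))/(-4314) + 472/N(-24) = ((1412 - 769)/(-1845 - 2016))/(-4314) + 472/((-24*(-24))) = (643/(-3861))*(-1/4314) + 472/576 = (643*(-1/3861))*(-1/4314) + 472*(1/576) = -643/3861*(-1/4314) + 59/72 = 643/16656354 + 59/72 = 54598399/66625416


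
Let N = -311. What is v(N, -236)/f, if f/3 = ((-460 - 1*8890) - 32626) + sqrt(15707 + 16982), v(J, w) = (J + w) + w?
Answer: 10955736/1761951887 + 261*sqrt(32689)/1761951887 ≈ 0.0062447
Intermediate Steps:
v(J, w) = J + 2*w
f = -125928 + 3*sqrt(32689) (f = 3*(((-460 - 1*8890) - 32626) + sqrt(15707 + 16982)) = 3*(((-460 - 8890) - 32626) + sqrt(32689)) = 3*((-9350 - 32626) + sqrt(32689)) = 3*(-41976 + sqrt(32689)) = -125928 + 3*sqrt(32689) ≈ -1.2539e+5)
v(N, -236)/f = (-311 + 2*(-236))/(-125928 + 3*sqrt(32689)) = (-311 - 472)/(-125928 + 3*sqrt(32689)) = -783/(-125928 + 3*sqrt(32689))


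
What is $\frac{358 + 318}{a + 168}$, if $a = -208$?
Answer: $- \frac{169}{10} \approx -16.9$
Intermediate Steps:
$\frac{358 + 318}{a + 168} = \frac{358 + 318}{-208 + 168} = \frac{676}{-40} = 676 \left(- \frac{1}{40}\right) = - \frac{169}{10}$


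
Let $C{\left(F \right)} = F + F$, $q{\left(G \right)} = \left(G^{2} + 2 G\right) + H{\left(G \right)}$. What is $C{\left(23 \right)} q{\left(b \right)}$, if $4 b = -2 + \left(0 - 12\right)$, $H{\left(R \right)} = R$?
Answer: $\frac{161}{2} \approx 80.5$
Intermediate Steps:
$b = - \frac{7}{2}$ ($b = \frac{-2 + \left(0 - 12\right)}{4} = \frac{-2 - 12}{4} = \frac{1}{4} \left(-14\right) = - \frac{7}{2} \approx -3.5$)
$q{\left(G \right)} = G^{2} + 3 G$ ($q{\left(G \right)} = \left(G^{2} + 2 G\right) + G = G^{2} + 3 G$)
$C{\left(F \right)} = 2 F$
$C{\left(23 \right)} q{\left(b \right)} = 2 \cdot 23 \left(- \frac{7 \left(3 - \frac{7}{2}\right)}{2}\right) = 46 \left(\left(- \frac{7}{2}\right) \left(- \frac{1}{2}\right)\right) = 46 \cdot \frac{7}{4} = \frac{161}{2}$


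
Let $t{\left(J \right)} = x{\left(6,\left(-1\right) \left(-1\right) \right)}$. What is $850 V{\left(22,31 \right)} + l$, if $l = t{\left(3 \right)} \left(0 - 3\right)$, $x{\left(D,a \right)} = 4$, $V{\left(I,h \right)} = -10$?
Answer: $-8512$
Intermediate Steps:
$t{\left(J \right)} = 4$
$l = -12$ ($l = 4 \left(0 - 3\right) = 4 \left(-3\right) = -12$)
$850 V{\left(22,31 \right)} + l = 850 \left(-10\right) - 12 = -8500 - 12 = -8512$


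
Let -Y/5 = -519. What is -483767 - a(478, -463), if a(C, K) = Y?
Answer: -486362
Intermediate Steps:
Y = 2595 (Y = -5*(-519) = 2595)
a(C, K) = 2595
-483767 - a(478, -463) = -483767 - 1*2595 = -483767 - 2595 = -486362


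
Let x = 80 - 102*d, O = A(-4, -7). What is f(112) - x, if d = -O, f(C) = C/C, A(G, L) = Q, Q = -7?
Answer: 635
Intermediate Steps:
A(G, L) = -7
f(C) = 1
O = -7
d = 7 (d = -1*(-7) = 7)
x = -634 (x = 80 - 102*7 = 80 - 714 = -634)
f(112) - x = 1 - 1*(-634) = 1 + 634 = 635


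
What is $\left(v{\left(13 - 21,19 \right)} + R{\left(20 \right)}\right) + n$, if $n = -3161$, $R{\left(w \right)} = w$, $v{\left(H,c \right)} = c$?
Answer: $-3122$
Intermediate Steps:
$\left(v{\left(13 - 21,19 \right)} + R{\left(20 \right)}\right) + n = \left(19 + 20\right) - 3161 = 39 - 3161 = -3122$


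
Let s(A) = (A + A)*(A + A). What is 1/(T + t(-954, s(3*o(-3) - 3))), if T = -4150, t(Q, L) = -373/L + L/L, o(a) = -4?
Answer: -900/3734473 ≈ -0.00024100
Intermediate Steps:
s(A) = 4*A² (s(A) = (2*A)*(2*A) = 4*A²)
t(Q, L) = 1 - 373/L (t(Q, L) = -373/L + 1 = 1 - 373/L)
1/(T + t(-954, s(3*o(-3) - 3))) = 1/(-4150 + (-373 + 4*(3*(-4) - 3)²)/((4*(3*(-4) - 3)²))) = 1/(-4150 + (-373 + 4*(-12 - 3)²)/((4*(-12 - 3)²))) = 1/(-4150 + (-373 + 4*(-15)²)/((4*(-15)²))) = 1/(-4150 + (-373 + 4*225)/((4*225))) = 1/(-4150 + (-373 + 900)/900) = 1/(-4150 + (1/900)*527) = 1/(-4150 + 527/900) = 1/(-3734473/900) = -900/3734473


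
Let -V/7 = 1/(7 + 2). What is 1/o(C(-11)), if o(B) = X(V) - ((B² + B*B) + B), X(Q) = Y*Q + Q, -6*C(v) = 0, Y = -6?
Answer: 9/35 ≈ 0.25714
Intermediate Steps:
C(v) = 0 (C(v) = -⅙*0 = 0)
V = -7/9 (V = -7/(7 + 2) = -7/9 ≈ -0.77778)
X(Q) = -5*Q (X(Q) = -6*Q + Q = -5*Q)
o(B) = 35/9 - B - 2*B² (o(B) = -5*(-7/9) - ((B² + B*B) + B) = 35/9 - ((B² + B²) + B) = 35/9 - (2*B² + B) = 35/9 - (B + 2*B²) = 35/9 + (-B - 2*B²) = 35/9 - B - 2*B²)
1/o(C(-11)) = 1/(35/9 - 1*0 - 2*0²) = 1/(35/9 + 0 - 2*0) = 1/(35/9 + 0 + 0) = 1/(35/9) = 9/35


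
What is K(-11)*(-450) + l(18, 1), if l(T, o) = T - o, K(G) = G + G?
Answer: 9917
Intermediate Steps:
K(G) = 2*G
K(-11)*(-450) + l(18, 1) = (2*(-11))*(-450) + (18 - 1*1) = -22*(-450) + (18 - 1) = 9900 + 17 = 9917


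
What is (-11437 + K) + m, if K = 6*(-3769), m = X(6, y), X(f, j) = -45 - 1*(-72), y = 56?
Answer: -34024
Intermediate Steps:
X(f, j) = 27 (X(f, j) = -45 + 72 = 27)
m = 27
K = -22614
(-11437 + K) + m = (-11437 - 22614) + 27 = -34051 + 27 = -34024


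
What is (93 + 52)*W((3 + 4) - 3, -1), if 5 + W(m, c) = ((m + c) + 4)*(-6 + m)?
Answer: -2755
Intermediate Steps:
W(m, c) = -5 + (-6 + m)*(4 + c + m) (W(m, c) = -5 + ((m + c) + 4)*(-6 + m) = -5 + ((c + m) + 4)*(-6 + m) = -5 + (4 + c + m)*(-6 + m) = -5 + (-6 + m)*(4 + c + m))
(93 + 52)*W((3 + 4) - 3, -1) = (93 + 52)*(-29 + ((3 + 4) - 3)² - 6*(-1) - 2*((3 + 4) - 3) - ((3 + 4) - 3)) = 145*(-29 + (7 - 3)² + 6 - 2*(7 - 3) - (7 - 3)) = 145*(-29 + 4² + 6 - 2*4 - 1*4) = 145*(-29 + 16 + 6 - 8 - 4) = 145*(-19) = -2755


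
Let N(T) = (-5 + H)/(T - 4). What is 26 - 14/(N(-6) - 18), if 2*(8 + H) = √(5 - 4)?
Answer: 1798/67 ≈ 26.836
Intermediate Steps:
H = -15/2 (H = -8 + √(5 - 4)/2 = -8 + √1/2 = -8 + (½)*1 = -8 + ½ = -15/2 ≈ -7.5000)
N(T) = -25/(2*(-4 + T)) (N(T) = (-5 - 15/2)/(T - 4) = -25/(2*(-4 + T)))
26 - 14/(N(-6) - 18) = 26 - 14/(-25/(-8 + 2*(-6)) - 18) = 26 - 14/(-25/(-8 - 12) - 18) = 26 - 14/(-25/(-20) - 18) = 26 - 14/(-25*(-1/20) - 18) = 26 - 14/(5/4 - 18) = 26 - 14/(-67/4) = 26 - 14*(-4/67) = 26 + 56/67 = 1798/67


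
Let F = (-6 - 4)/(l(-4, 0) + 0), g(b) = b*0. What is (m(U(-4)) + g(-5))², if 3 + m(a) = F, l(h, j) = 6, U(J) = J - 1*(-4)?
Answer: 196/9 ≈ 21.778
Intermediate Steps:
U(J) = 4 + J (U(J) = J + 4 = 4 + J)
g(b) = 0
F = -5/3 (F = (-6 - 4)/(6 + 0) = -10/6 = -10*⅙ = -5/3 ≈ -1.6667)
m(a) = -14/3 (m(a) = -3 - 5/3 = -14/3)
(m(U(-4)) + g(-5))² = (-14/3 + 0)² = (-14/3)² = 196/9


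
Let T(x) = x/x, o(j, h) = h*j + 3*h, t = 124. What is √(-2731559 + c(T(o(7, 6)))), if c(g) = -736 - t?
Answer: I*√2732419 ≈ 1653.0*I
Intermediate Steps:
o(j, h) = 3*h + h*j
T(x) = 1
c(g) = -860 (c(g) = -736 - 1*124 = -736 - 124 = -860)
√(-2731559 + c(T(o(7, 6)))) = √(-2731559 - 860) = √(-2732419) = I*√2732419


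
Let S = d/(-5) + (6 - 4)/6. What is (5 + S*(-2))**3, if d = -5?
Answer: 343/27 ≈ 12.704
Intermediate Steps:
S = 4/3 (S = -5/(-5) + (6 - 4)/6 = -5*(-1/5) + 2*(1/6) = 1 + 1/3 = 4/3 ≈ 1.3333)
(5 + S*(-2))**3 = (5 + (4/3)*(-2))**3 = (5 - 8/3)**3 = (7/3)**3 = 343/27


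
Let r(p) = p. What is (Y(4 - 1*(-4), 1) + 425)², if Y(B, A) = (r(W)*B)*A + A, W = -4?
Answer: 155236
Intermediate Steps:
Y(B, A) = A - 4*A*B (Y(B, A) = (-4*B)*A + A = -4*A*B + A = A - 4*A*B)
(Y(4 - 1*(-4), 1) + 425)² = (1*(1 - 4*(4 - 1*(-4))) + 425)² = (1*(1 - 4*(4 + 4)) + 425)² = (1*(1 - 4*8) + 425)² = (1*(1 - 32) + 425)² = (1*(-31) + 425)² = (-31 + 425)² = 394² = 155236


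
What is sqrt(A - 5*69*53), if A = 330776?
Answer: sqrt(312491) ≈ 559.01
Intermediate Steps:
sqrt(A - 5*69*53) = sqrt(330776 - 5*69*53) = sqrt(330776 - 345*53) = sqrt(330776 - 18285) = sqrt(312491)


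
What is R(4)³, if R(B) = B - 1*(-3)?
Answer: 343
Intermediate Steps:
R(B) = 3 + B (R(B) = B + 3 = 3 + B)
R(4)³ = (3 + 4)³ = 7³ = 343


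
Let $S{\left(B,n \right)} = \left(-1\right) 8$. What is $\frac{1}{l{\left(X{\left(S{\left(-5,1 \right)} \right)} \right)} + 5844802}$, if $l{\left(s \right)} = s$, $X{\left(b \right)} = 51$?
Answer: $\frac{1}{5844853} \approx 1.7109 \cdot 10^{-7}$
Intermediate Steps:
$S{\left(B,n \right)} = -8$
$\frac{1}{l{\left(X{\left(S{\left(-5,1 \right)} \right)} \right)} + 5844802} = \frac{1}{51 + 5844802} = \frac{1}{5844853}$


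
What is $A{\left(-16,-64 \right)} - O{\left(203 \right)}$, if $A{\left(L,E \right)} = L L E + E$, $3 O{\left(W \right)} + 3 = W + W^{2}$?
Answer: $-30251$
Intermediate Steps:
$O{\left(W \right)} = -1 + \frac{W}{3} + \frac{W^{2}}{3}$ ($O{\left(W \right)} = -1 + \frac{W + W^{2}}{3} = -1 + \left(\frac{W}{3} + \frac{W^{2}}{3}\right) = -1 + \frac{W}{3} + \frac{W^{2}}{3}$)
$A{\left(L,E \right)} = E + E L^{2}$ ($A{\left(L,E \right)} = L^{2} E + E = E L^{2} + E = E + E L^{2}$)
$A{\left(-16,-64 \right)} - O{\left(203 \right)} = - 64 \left(1 + \left(-16\right)^{2}\right) - \left(-1 + \frac{1}{3} \cdot 203 + \frac{203^{2}}{3}\right) = - 64 \left(1 + 256\right) - \left(-1 + \frac{203}{3} + \frac{1}{3} \cdot 41209\right) = \left(-64\right) 257 - \left(-1 + \frac{203}{3} + \frac{41209}{3}\right) = -16448 - 13803 = -30251$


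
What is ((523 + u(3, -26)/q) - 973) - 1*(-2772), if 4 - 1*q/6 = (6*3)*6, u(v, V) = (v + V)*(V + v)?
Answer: 1448399/624 ≈ 2321.2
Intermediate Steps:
u(v, V) = (V + v)² (u(v, V) = (V + v)*(V + v) = (V + v)²)
q = -624 (q = 24 - 6*6*3*6 = 24 - 108*6 = 24 - 6*108 = 24 - 648 = -624)
((523 + u(3, -26)/q) - 973) - 1*(-2772) = ((523 + (-26 + 3)²/(-624)) - 973) - 1*(-2772) = ((523 + (-23)²*(-1/624)) - 973) + 2772 = ((523 + 529*(-1/624)) - 973) + 2772 = ((523 - 529/624) - 973) + 2772 = (325823/624 - 973) + 2772 = -281329/624 + 2772 = 1448399/624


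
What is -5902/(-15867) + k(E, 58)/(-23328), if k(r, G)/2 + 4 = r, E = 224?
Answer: 1815283/5140908 ≈ 0.35311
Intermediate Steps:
k(r, G) = -8 + 2*r
-5902/(-15867) + k(E, 58)/(-23328) = -5902/(-15867) + (-8 + 2*224)/(-23328) = -5902*(-1/15867) + (-8 + 448)*(-1/23328) = 5902/15867 + 440*(-1/23328) = 5902/15867 - 55/2916 = 1815283/5140908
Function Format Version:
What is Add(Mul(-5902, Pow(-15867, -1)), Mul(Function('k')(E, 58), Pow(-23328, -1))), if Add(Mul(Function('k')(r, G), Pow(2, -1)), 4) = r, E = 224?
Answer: Rational(1815283, 5140908) ≈ 0.35311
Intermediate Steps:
Function('k')(r, G) = Add(-8, Mul(2, r))
Add(Mul(-5902, Pow(-15867, -1)), Mul(Function('k')(E, 58), Pow(-23328, -1))) = Add(Mul(-5902, Pow(-15867, -1)), Mul(Add(-8, Mul(2, 224)), Pow(-23328, -1))) = Add(Mul(-5902, Rational(-1, 15867)), Mul(Add(-8, 448), Rational(-1, 23328))) = Add(Rational(5902, 15867), Mul(440, Rational(-1, 23328))) = Add(Rational(5902, 15867), Rational(-55, 2916)) = Rational(1815283, 5140908)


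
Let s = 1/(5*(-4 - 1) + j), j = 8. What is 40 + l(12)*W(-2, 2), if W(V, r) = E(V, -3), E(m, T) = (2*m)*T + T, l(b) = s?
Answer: 671/17 ≈ 39.471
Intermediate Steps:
s = -1/17 (s = 1/(5*(-4 - 1) + 8) = 1/(5*(-5) + 8) = 1/(-25 + 8) = 1/(-17) = -1/17 ≈ -0.058824)
l(b) = -1/17
E(m, T) = T + 2*T*m (E(m, T) = 2*T*m + T = T + 2*T*m)
W(V, r) = -3 - 6*V (W(V, r) = -3*(1 + 2*V) = -3 - 6*V)
40 + l(12)*W(-2, 2) = 40 - (-3 - 6*(-2))/17 = 40 - (-3 + 12)/17 = 40 - 1/17*9 = 40 - 9/17 = 671/17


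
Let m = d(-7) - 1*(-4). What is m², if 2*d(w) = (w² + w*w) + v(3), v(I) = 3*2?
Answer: 3136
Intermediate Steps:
v(I) = 6
d(w) = 3 + w² (d(w) = ((w² + w*w) + 6)/2 = ((w² + w²) + 6)/2 = (2*w² + 6)/2 = (6 + 2*w²)/2 = 3 + w²)
m = 56 (m = (3 + (-7)²) - 1*(-4) = (3 + 49) + 4 = 52 + 4 = 56)
m² = 56² = 3136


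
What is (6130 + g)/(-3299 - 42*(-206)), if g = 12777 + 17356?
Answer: 36263/5353 ≈ 6.7743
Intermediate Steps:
g = 30133
(6130 + g)/(-3299 - 42*(-206)) = (6130 + 30133)/(-3299 - 42*(-206)) = 36263/(-3299 + 8652) = 36263/5353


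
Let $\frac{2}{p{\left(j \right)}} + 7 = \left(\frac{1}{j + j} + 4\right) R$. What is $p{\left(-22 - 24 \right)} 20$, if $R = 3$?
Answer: $\frac{3680}{457} \approx 8.0525$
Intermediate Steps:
$p{\left(j \right)} = \frac{2}{5 + \frac{3}{2 j}}$ ($p{\left(j \right)} = \frac{2}{-7 + \left(\frac{1}{j + j} + 4\right) 3} = \frac{2}{-7 + \left(\frac{1}{2 j} + 4\right) 3} = \frac{2}{-7 + \left(4 + \frac{1}{2 j}\right) 3} = \frac{2}{-7 + \left(12 + \frac{3}{2 j}\right)} = \frac{2}{5 + \frac{3}{2 j}}$)
$p{\left(-22 - 24 \right)} 20 = \frac{4 \left(-22 - 24\right)}{3 + 10 \left(-22 - 24\right)} 20 = 4 \left(-46\right) \frac{1}{3 + 10 \left(-46\right)} 20 = 4 \left(-46\right) \frac{1}{3 - 460} \cdot 20 = 4 \left(-46\right) \frac{1}{-457} \cdot 20 = 4 \left(-46\right) \left(- \frac{1}{457}\right) 20 = \frac{184}{457} \cdot 20 = \frac{3680}{457}$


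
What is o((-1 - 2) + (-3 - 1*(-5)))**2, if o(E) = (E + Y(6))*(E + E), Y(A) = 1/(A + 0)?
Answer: 25/9 ≈ 2.7778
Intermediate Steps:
Y(A) = 1/A
o(E) = 2*E*(1/6 + E) (o(E) = (E + 1/6)*(E + E) = (E + 1/6)*(2*E) = (1/6 + E)*(2*E) = 2*E*(1/6 + E))
o((-1 - 2) + (-3 - 1*(-5)))**2 = (((-1 - 2) + (-3 - 1*(-5)))*(1 + 6*((-1 - 2) + (-3 - 1*(-5))))/3)**2 = ((-3 + (-3 + 5))*(1 + 6*(-3 + (-3 + 5)))/3)**2 = ((-3 + 2)*(1 + 6*(-3 + 2))/3)**2 = ((1/3)*(-1)*(1 + 6*(-1)))**2 = ((1/3)*(-1)*(1 - 6))**2 = ((1/3)*(-1)*(-5))**2 = (5/3)**2 = 25/9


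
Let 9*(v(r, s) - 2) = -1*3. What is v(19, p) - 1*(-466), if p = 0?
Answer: 1403/3 ≈ 467.67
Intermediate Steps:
v(r, s) = 5/3 (v(r, s) = 2 + (-1*3)/9 = 2 + (⅑)*(-3) = 2 - ⅓ = 5/3)
v(19, p) - 1*(-466) = 5/3 - 1*(-466) = 5/3 + 466 = 1403/3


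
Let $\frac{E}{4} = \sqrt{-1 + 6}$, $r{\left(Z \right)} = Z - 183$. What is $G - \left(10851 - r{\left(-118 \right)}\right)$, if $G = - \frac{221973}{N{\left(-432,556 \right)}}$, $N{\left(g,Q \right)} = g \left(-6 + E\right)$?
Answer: $- \frac{11702521}{1056} + \frac{73991 \sqrt{5}}{1584} \approx -10977.0$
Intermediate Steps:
$r{\left(Z \right)} = -183 + Z$
$E = 4 \sqrt{5}$ ($E = 4 \sqrt{-1 + 6} = 4 \sqrt{5} \approx 8.9443$)
$N{\left(g,Q \right)} = g \left(-6 + 4 \sqrt{5}\right)$
$G = - \frac{221973}{2592 - 1728 \sqrt{5}}$ ($G = - \frac{221973}{2 \left(-432\right) \left(-3 + 2 \sqrt{5}\right)} = - \frac{221973}{2592 - 1728 \sqrt{5}} \approx 174.52$)
$G - \left(10851 - r{\left(-118 \right)}\right) = \left(\frac{73991}{1056} + \frac{73991 \sqrt{5}}{1584}\right) - \left(10851 - \left(-183 - 118\right)\right) = \left(\frac{73991}{1056} + \frac{73991 \sqrt{5}}{1584}\right) - \left(10851 - -301\right) = \left(\frac{73991}{1056} + \frac{73991 \sqrt{5}}{1584}\right) - \left(10851 + 301\right) = \left(\frac{73991}{1056} + \frac{73991 \sqrt{5}}{1584}\right) - 11152 = - \frac{11702521}{1056} + \frac{73991 \sqrt{5}}{1584}$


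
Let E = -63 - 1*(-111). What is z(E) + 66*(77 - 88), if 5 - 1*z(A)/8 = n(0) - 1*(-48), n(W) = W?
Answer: -1070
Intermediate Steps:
E = 48 (E = -63 + 111 = 48)
z(A) = -344 (z(A) = 40 - 8*(0 - 1*(-48)) = 40 - 8*(0 + 48) = 40 - 8*48 = 40 - 384 = -344)
z(E) + 66*(77 - 88) = -344 + 66*(77 - 88) = -344 + 66*(-11) = -344 - 726 = -1070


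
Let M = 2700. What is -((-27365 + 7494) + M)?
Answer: 17171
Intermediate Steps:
-((-27365 + 7494) + M) = -((-27365 + 7494) + 2700) = -(-19871 + 2700) = -1*(-17171) = 17171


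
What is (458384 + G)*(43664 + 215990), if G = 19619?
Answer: 124115390962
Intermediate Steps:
(458384 + G)*(43664 + 215990) = (458384 + 19619)*(43664 + 215990) = 478003*259654 = 124115390962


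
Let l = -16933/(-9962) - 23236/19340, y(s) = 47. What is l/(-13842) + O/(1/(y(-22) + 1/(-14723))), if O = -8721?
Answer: -1341159514520554751477/3272027296670940 ≈ -4.0989e+5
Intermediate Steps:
l = 24001797/48166270 (l = -16933*(-1/9962) - 23236*1/19340 = 16933/9962 - 5809/4835 = 24001797/48166270 ≈ 0.49831)
l/(-13842) + O/(1/(y(-22) + 1/(-14723))) = (24001797/48166270)/(-13842) - 8721/(1/(47 + 1/(-14723))) = (24001797/48166270)*(-1/13842) - 8721/(1/(47 - 1/14723)) = -8000599/222239169780 - 8721/(1/(691980/14723)) = -8000599/222239169780 - 8721/14723/691980 = -8000599/222239169780 - 8721*691980/14723 = -8000599/222239169780 - 6034757580/14723 = -1341159514520554751477/3272027296670940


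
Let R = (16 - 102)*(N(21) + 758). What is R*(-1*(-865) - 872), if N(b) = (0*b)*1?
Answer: 456316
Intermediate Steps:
N(b) = 0 (N(b) = 0*1 = 0)
R = -65188 (R = (16 - 102)*(0 + 758) = -86*758 = -65188)
R*(-1*(-865) - 872) = -65188*(-1*(-865) - 872) = -65188*(865 - 872) = -65188*(-7) = 456316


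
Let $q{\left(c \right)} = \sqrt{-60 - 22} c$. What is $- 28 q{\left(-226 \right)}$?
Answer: $6328 i \sqrt{82} \approx 57303.0 i$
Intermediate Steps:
$q{\left(c \right)} = i c \sqrt{82}$ ($q{\left(c \right)} = \sqrt{-82} c = i \sqrt{82} c = i c \sqrt{82}$)
$- 28 q{\left(-226 \right)} = - 28 i \left(-226\right) \sqrt{82} = - 28 \left(- 226 i \sqrt{82}\right) = 6328 i \sqrt{82}$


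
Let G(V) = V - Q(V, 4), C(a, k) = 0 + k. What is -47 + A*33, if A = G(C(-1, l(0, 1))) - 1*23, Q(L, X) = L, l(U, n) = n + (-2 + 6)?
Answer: -806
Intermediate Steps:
l(U, n) = 4 + n (l(U, n) = n + 4 = 4 + n)
C(a, k) = k
G(V) = 0 (G(V) = V - V = 0)
A = -23 (A = 0 - 1*23 = 0 - 23 = -23)
-47 + A*33 = -47 - 23*33 = -47 - 759 = -806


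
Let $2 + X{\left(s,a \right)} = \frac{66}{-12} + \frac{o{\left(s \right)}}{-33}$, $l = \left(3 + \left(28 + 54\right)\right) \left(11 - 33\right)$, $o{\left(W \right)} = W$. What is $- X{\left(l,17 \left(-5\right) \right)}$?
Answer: $- \frac{295}{6} \approx -49.167$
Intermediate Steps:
$l = -1870$ ($l = \left(3 + 82\right) \left(-22\right) = 85 \left(-22\right) = -1870$)
$X{\left(s,a \right)} = - \frac{15}{2} - \frac{s}{33}$ ($X{\left(s,a \right)} = -2 + \left(\frac{66}{-12} + \frac{s}{-33}\right) = -2 + \left(66 \left(- \frac{1}{12}\right) + s \left(- \frac{1}{33}\right)\right) = -2 - \left(\frac{11}{2} + \frac{s}{33}\right) = - \frac{15}{2} - \frac{s}{33}$)
$- X{\left(l,17 \left(-5\right) \right)} = - (- \frac{15}{2} - - \frac{170}{3}) = - (- \frac{15}{2} + \frac{170}{3}) = \left(-1\right) \frac{295}{6} = - \frac{295}{6}$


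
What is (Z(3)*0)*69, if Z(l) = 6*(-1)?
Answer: 0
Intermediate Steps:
Z(l) = -6
(Z(3)*0)*69 = -6*0*69 = 0*69 = 0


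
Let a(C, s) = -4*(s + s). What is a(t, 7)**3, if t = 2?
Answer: -175616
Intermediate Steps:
a(C, s) = -8*s
a(t, 7)**3 = (-8*7)**3 = (-56)**3 = -175616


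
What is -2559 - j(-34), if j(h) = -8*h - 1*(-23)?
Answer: -2854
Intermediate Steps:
j(h) = 23 - 8*h (j(h) = -8*h + 23 = 23 - 8*h)
-2559 - j(-34) = -2559 - (23 - 8*(-34)) = -2559 - (23 + 272) = -2559 - 1*295 = -2559 - 295 = -2854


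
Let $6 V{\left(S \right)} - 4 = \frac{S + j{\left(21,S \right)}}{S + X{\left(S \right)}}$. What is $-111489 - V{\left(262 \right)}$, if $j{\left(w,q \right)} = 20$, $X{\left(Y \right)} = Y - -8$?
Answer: $- \frac{177937649}{1596} \approx -1.1149 \cdot 10^{5}$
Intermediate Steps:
$X{\left(Y \right)} = 8 + Y$ ($X{\left(Y \right)} = Y + 8 = 8 + Y$)
$V{\left(S \right)} = \frac{2}{3} + \frac{20 + S}{6 \left(8 + 2 S\right)}$ ($V{\left(S \right)} = \frac{2}{3} + \frac{\left(S + 20\right) \frac{1}{S + \left(8 + S\right)}}{6} = \frac{2}{3} + \frac{\left(20 + S\right) \frac{1}{8 + 2 S}}{6} = \frac{2}{3} + \frac{\frac{1}{8 + 2 S} \left(20 + S\right)}{6} = \frac{2}{3} + \frac{20 + S}{6 \left(8 + 2 S\right)}$)
$-111489 - V{\left(262 \right)} = -111489 - \frac{52 + 9 \cdot 262}{12 \left(4 + 262\right)} = -111489 - \frac{52 + 2358}{12 \cdot 266} = -111489 - \frac{1}{12} \cdot \frac{1}{266} \cdot 2410 = -111489 - \frac{1205}{1596} = - \frac{177937649}{1596}$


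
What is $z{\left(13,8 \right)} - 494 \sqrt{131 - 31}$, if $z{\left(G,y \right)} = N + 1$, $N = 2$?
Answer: $-4937$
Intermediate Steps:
$z{\left(G,y \right)} = 3$ ($z{\left(G,y \right)} = 2 + 1 = 3$)
$z{\left(13,8 \right)} - 494 \sqrt{131 - 31} = 3 - 494 \sqrt{131 - 31} = 3 - 494 \sqrt{100} = 3 - 4940 = -4937$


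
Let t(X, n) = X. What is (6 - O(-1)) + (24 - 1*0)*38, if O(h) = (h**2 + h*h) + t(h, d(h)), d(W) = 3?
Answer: 917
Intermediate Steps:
O(h) = h + 2*h**2 (O(h) = (h**2 + h*h) + h = (h**2 + h**2) + h = 2*h**2 + h = h + 2*h**2)
(6 - O(-1)) + (24 - 1*0)*38 = (6 - (-1)*(1 + 2*(-1))) + (24 - 1*0)*38 = (6 - (-1)*(1 - 2)) + (24 + 0)*38 = (6 - (-1)*(-1)) + 24*38 = (6 - 1*1) + 912 = (6 - 1) + 912 = 5 + 912 = 917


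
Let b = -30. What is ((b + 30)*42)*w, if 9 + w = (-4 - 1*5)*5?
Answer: 0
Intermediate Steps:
w = -54 (w = -9 + (-4 - 1*5)*5 = -9 + (-4 - 5)*5 = -9 - 9*5 = -9 - 45 = -54)
((b + 30)*42)*w = ((-30 + 30)*42)*(-54) = (0*42)*(-54) = 0*(-54) = 0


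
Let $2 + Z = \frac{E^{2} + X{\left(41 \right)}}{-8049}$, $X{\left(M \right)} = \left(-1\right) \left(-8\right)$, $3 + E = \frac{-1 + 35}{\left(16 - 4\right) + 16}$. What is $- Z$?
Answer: $\frac{1052467}{525868} \approx 2.0014$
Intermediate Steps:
$E = - \frac{25}{14}$ ($E = -3 + \frac{-1 + 35}{\left(16 - 4\right) + 16} = -3 + \frac{34}{\left(16 - 4\right) + 16} = -3 + \frac{34}{12 + 16} = -3 + \frac{34}{28} = -3 + 34 \cdot \frac{1}{28} = -3 + \frac{17}{14} = - \frac{25}{14} \approx -1.7857$)
$X{\left(M \right)} = 8$
$Z = - \frac{1052467}{525868}$ ($Z = -2 + \frac{\left(- \frac{25}{14}\right)^{2} + 8}{-8049} = -2 + \left(\frac{625}{196} + 8\right) \left(- \frac{1}{8049}\right) = -2 + \frac{2193}{196} \left(- \frac{1}{8049}\right) = -2 - \frac{731}{525868} = - \frac{1052467}{525868} \approx -2.0014$)
$- Z = \left(-1\right) \left(- \frac{1052467}{525868}\right) = \frac{1052467}{525868}$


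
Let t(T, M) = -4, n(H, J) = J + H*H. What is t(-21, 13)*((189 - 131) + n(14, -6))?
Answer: -992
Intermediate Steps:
n(H, J) = J + H**2
t(-21, 13)*((189 - 131) + n(14, -6)) = -4*((189 - 131) + (-6 + 14**2)) = -4*(58 + (-6 + 196)) = -4*(58 + 190) = -4*248 = -992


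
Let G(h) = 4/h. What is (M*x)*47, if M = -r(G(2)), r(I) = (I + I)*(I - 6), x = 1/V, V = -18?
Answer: -376/9 ≈ -41.778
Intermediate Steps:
x = -1/18 (x = 1/(-18) = -1/18 ≈ -0.055556)
r(I) = 2*I*(-6 + I) (r(I) = (2*I)*(-6 + I) = 2*I*(-6 + I))
M = 16 (M = -2*4/2*(-6 + 4/2) = -2*4*(½)*(-6 + 4*(½)) = -2*2*(-6 + 2) = -2*2*(-4) = -1*(-16) = 16)
(M*x)*47 = (16*(-1/18))*47 = -8/9*47 = -376/9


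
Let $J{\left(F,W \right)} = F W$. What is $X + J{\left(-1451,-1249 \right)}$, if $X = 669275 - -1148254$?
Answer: $3629828$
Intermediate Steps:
$X = 1817529$ ($X = 669275 + 1148254 = 1817529$)
$X + J{\left(-1451,-1249 \right)} = 1817529 - -1812299 = 1817529 + 1812299 = 3629828$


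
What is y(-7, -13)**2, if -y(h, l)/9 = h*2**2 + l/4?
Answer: 1265625/16 ≈ 79102.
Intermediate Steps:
y(h, l) = -36*h - 9*l/4 (y(h, l) = -9*(h*2**2 + l/4) = -9*(h*4 + l*(1/4)) = -9*(4*h + l/4) = -36*h - 9*l/4)
y(-7, -13)**2 = (-36*(-7) - 9/4*(-13))**2 = (252 + 117/4)**2 = (1125/4)**2 = 1265625/16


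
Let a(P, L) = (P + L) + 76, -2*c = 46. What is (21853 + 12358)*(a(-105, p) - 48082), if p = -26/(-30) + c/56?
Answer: -1382564250827/840 ≈ -1.6459e+9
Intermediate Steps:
c = -23 (c = -½*46 = -23)
p = 383/840 (p = -26/(-30) - 23/56 = -26*(-1/30) - 23*1/56 = 13/15 - 23/56 = 383/840 ≈ 0.45595)
a(P, L) = 76 + L + P (a(P, L) = (L + P) + 76 = 76 + L + P)
(21853 + 12358)*(a(-105, p) - 48082) = (21853 + 12358)*((76 + 383/840 - 105) - 48082) = 34211*(-23977/840 - 48082) = 34211*(-40412857/840) = -1382564250827/840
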